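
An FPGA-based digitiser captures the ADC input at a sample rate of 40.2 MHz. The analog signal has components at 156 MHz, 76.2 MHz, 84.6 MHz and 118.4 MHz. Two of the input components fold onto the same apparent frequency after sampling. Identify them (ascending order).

76.2 MHz, 84.6 MHz

fs/2 = 20.1 MHz.
156 MHz mod fs = 35.4 MHz.
35.4 MHz > fs/2 = 20.1 MHz, folds to fs − 35.4 MHz = 4.8 MHz.
76.2 MHz mod fs = 36 MHz.
36 MHz > fs/2 = 20.1 MHz, folds to fs − 36 MHz = 4.2 MHz.
84.6 MHz mod fs = 4.2 MHz.
4.2 MHz ≤ fs/2 = 20.1 MHz, appears at 4.2 MHz.
118.4 MHz mod fs = 38 MHz.
38 MHz > fs/2 = 20.1 MHz, folds to fs − 38 MHz = 2.2 MHz.
76.2 MHz and 84.6 MHz both map to 4.2 MHz.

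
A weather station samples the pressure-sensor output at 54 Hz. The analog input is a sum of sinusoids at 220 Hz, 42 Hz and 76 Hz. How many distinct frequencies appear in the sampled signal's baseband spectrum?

fs/2 = 27 Hz.
220 Hz mod fs = 4 Hz.
4 Hz ≤ fs/2 = 27 Hz, appears at 4 Hz.
42 Hz > fs/2 = 27 Hz, folds to fs − 42 Hz = 12 Hz.
76 Hz mod fs = 22 Hz.
22 Hz ≤ fs/2 = 27 Hz, appears at 22 Hz.
Distinct values: {4 Hz, 12 Hz, 22 Hz} → 3.

3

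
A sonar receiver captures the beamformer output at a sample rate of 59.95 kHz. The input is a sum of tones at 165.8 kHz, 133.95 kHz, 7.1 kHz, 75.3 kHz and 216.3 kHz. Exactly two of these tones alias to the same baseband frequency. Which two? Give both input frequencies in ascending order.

133.95 kHz, 165.8 kHz

fs/2 = 29.975 kHz.
165.8 kHz mod fs = 45.9 kHz.
45.9 kHz > fs/2 = 29.975 kHz, folds to fs − 45.9 kHz = 14.05 kHz.
133.95 kHz mod fs = 14.05 kHz.
14.05 kHz ≤ fs/2 = 29.975 kHz, appears at 14.05 kHz.
7.1 kHz ≤ fs/2 = 29.975 kHz, passes unchanged.
75.3 kHz mod fs = 15.35 kHz.
15.35 kHz ≤ fs/2 = 29.975 kHz, appears at 15.35 kHz.
216.3 kHz mod fs = 36.45 kHz.
36.45 kHz > fs/2 = 29.975 kHz, folds to fs − 36.45 kHz = 23.5 kHz.
133.95 kHz and 165.8 kHz both map to 14.05 kHz.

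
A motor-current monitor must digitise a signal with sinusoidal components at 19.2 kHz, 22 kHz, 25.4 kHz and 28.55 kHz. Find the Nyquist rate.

57.1 kHz

Highest-frequency component: 28.55 kHz.
Nyquist rate = 2 × 28.55 kHz = 57.1 kHz.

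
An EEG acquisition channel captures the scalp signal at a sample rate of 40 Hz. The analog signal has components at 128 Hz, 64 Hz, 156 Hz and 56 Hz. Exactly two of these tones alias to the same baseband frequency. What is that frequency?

16 Hz

fs/2 = 20 Hz.
128 Hz mod fs = 8 Hz.
8 Hz ≤ fs/2 = 20 Hz, appears at 8 Hz.
64 Hz mod fs = 24 Hz.
24 Hz > fs/2 = 20 Hz, folds to fs − 24 Hz = 16 Hz.
156 Hz mod fs = 36 Hz.
36 Hz > fs/2 = 20 Hz, folds to fs − 36 Hz = 4 Hz.
56 Hz mod fs = 16 Hz.
16 Hz ≤ fs/2 = 20 Hz, appears at 16 Hz.
56 Hz and 64 Hz both map to 16 Hz.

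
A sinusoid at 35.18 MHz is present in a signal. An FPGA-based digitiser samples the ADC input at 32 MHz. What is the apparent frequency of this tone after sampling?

3.18 MHz

35.18 MHz mod fs = 3.18 MHz.
3.18 MHz ≤ fs/2 = 16 MHz, appears at 3.18 MHz.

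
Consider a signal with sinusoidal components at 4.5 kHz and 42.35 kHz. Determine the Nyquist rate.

Highest-frequency component: 42.35 kHz.
Nyquist rate = 2 × 42.35 kHz = 84.7 kHz.

84.7 kHz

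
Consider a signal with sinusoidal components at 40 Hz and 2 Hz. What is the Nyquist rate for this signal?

80 Hz

Highest-frequency component: 40 Hz.
Nyquist rate = 2 × 40 Hz = 80 Hz.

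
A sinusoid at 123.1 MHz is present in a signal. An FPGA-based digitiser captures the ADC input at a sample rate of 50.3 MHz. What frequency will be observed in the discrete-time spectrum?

22.5 MHz

123.1 MHz mod fs = 22.5 MHz.
22.5 MHz ≤ fs/2 = 25.15 MHz, appears at 22.5 MHz.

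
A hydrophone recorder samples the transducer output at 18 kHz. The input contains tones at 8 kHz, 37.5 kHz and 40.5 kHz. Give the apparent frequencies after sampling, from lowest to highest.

fs/2 = 9 kHz.
8 kHz ≤ fs/2 = 9 kHz, passes unchanged.
37.5 kHz mod fs = 1.5 kHz.
1.5 kHz ≤ fs/2 = 9 kHz, appears at 1.5 kHz.
40.5 kHz mod fs = 4.5 kHz.
4.5 kHz ≤ fs/2 = 9 kHz, appears at 4.5 kHz.
Distinct values: {1.5 kHz, 4.5 kHz, 8 kHz}.

1.5 kHz, 4.5 kHz, 8 kHz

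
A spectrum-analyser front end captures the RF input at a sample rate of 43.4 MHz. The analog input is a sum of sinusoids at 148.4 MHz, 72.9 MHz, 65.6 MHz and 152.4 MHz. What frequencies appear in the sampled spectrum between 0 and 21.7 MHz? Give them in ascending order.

fs/2 = 21.7 MHz.
148.4 MHz mod fs = 18.2 MHz.
18.2 MHz ≤ fs/2 = 21.7 MHz, appears at 18.2 MHz.
72.9 MHz mod fs = 29.5 MHz.
29.5 MHz > fs/2 = 21.7 MHz, folds to fs − 29.5 MHz = 13.9 MHz.
65.6 MHz mod fs = 22.2 MHz.
22.2 MHz > fs/2 = 21.7 MHz, folds to fs − 22.2 MHz = 21.2 MHz.
152.4 MHz mod fs = 22.2 MHz.
22.2 MHz > fs/2 = 21.7 MHz, folds to fs − 22.2 MHz = 21.2 MHz.
Distinct values: {13.9 MHz, 18.2 MHz, 21.2 MHz}.

13.9 MHz, 18.2 MHz, 21.2 MHz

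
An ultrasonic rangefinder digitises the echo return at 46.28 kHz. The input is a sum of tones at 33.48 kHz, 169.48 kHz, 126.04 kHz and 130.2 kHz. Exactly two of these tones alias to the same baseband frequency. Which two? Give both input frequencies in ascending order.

fs/2 = 23.14 kHz.
33.48 kHz > fs/2 = 23.14 kHz, folds to fs − 33.48 kHz = 12.8 kHz.
169.48 kHz mod fs = 30.64 kHz.
30.64 kHz > fs/2 = 23.14 kHz, folds to fs − 30.64 kHz = 15.64 kHz.
126.04 kHz mod fs = 33.48 kHz.
33.48 kHz > fs/2 = 23.14 kHz, folds to fs − 33.48 kHz = 12.8 kHz.
130.2 kHz mod fs = 37.64 kHz.
37.64 kHz > fs/2 = 23.14 kHz, folds to fs − 37.64 kHz = 8.64 kHz.
33.48 kHz and 126.04 kHz both map to 12.8 kHz.

33.48 kHz, 126.04 kHz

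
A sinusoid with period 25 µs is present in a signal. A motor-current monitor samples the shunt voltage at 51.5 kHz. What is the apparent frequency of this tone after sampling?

11.5 kHz

T = 25 µs → f = 1/T = 40 kHz.
40 kHz > fs/2 = 25.75 kHz, folds to fs − 40 kHz = 11.5 kHz.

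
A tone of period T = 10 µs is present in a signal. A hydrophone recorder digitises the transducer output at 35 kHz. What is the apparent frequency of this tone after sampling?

T = 10 µs → f = 1/T = 100 kHz.
100 kHz mod fs = 30 kHz.
30 kHz > fs/2 = 17.5 kHz, folds to fs − 30 kHz = 5 kHz.

5 kHz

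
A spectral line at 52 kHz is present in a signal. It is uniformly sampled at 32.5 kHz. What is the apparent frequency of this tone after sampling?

13 kHz

52 kHz mod fs = 19.5 kHz.
19.5 kHz > fs/2 = 16.25 kHz, folds to fs − 19.5 kHz = 13 kHz.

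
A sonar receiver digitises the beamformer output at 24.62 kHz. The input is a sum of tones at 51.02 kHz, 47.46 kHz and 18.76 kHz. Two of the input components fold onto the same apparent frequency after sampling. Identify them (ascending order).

fs/2 = 12.31 kHz.
51.02 kHz mod fs = 1.78 kHz.
1.78 kHz ≤ fs/2 = 12.31 kHz, appears at 1.78 kHz.
47.46 kHz mod fs = 22.84 kHz.
22.84 kHz > fs/2 = 12.31 kHz, folds to fs − 22.84 kHz = 1.78 kHz.
18.76 kHz > fs/2 = 12.31 kHz, folds to fs − 18.76 kHz = 5.86 kHz.
47.46 kHz and 51.02 kHz both map to 1.78 kHz.

47.46 kHz, 51.02 kHz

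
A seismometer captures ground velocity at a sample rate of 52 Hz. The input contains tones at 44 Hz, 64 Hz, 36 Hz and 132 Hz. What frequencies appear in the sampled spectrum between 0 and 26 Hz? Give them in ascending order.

8 Hz, 12 Hz, 16 Hz, 24 Hz

fs/2 = 26 Hz.
44 Hz > fs/2 = 26 Hz, folds to fs − 44 Hz = 8 Hz.
64 Hz mod fs = 12 Hz.
12 Hz ≤ fs/2 = 26 Hz, appears at 12 Hz.
36 Hz > fs/2 = 26 Hz, folds to fs − 36 Hz = 16 Hz.
132 Hz mod fs = 28 Hz.
28 Hz > fs/2 = 26 Hz, folds to fs − 28 Hz = 24 Hz.
Distinct values: {8 Hz, 12 Hz, 16 Hz, 24 Hz}.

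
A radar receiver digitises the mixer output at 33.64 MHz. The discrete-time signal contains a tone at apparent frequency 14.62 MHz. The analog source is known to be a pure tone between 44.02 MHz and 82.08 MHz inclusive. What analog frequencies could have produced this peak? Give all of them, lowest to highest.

48.26 MHz, 52.66 MHz, 81.9 MHz

Frequencies that alias to 14.62 MHz are k·fs ± 14.62 MHz for integer k ≥ 0.
k=0: 14.62 MHz.
k=1: 19.02 MHz, 48.26 MHz.
k=2: 52.66 MHz, 81.9 MHz.
k=3: 86.3 MHz, 115.54 MHz.
Within [44.02 MHz, 82.08 MHz]: 48.26 MHz, 52.66 MHz, 81.9 MHz.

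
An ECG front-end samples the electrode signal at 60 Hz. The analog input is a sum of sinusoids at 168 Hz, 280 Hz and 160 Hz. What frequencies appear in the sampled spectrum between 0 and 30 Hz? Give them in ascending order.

12 Hz, 20 Hz

fs/2 = 30 Hz.
168 Hz mod fs = 48 Hz.
48 Hz > fs/2 = 30 Hz, folds to fs − 48 Hz = 12 Hz.
280 Hz mod fs = 40 Hz.
40 Hz > fs/2 = 30 Hz, folds to fs − 40 Hz = 20 Hz.
160 Hz mod fs = 40 Hz.
40 Hz > fs/2 = 30 Hz, folds to fs − 40 Hz = 20 Hz.
Distinct values: {12 Hz, 20 Hz}.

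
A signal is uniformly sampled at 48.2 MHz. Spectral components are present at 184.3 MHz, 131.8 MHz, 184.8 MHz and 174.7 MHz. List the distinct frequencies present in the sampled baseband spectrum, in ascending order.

fs/2 = 24.1 MHz.
184.3 MHz mod fs = 39.7 MHz.
39.7 MHz > fs/2 = 24.1 MHz, folds to fs − 39.7 MHz = 8.5 MHz.
131.8 MHz mod fs = 35.4 MHz.
35.4 MHz > fs/2 = 24.1 MHz, folds to fs − 35.4 MHz = 12.8 MHz.
184.8 MHz mod fs = 40.2 MHz.
40.2 MHz > fs/2 = 24.1 MHz, folds to fs − 40.2 MHz = 8 MHz.
174.7 MHz mod fs = 30.1 MHz.
30.1 MHz > fs/2 = 24.1 MHz, folds to fs − 30.1 MHz = 18.1 MHz.
Distinct values: {8 MHz, 8.5 MHz, 12.8 MHz, 18.1 MHz}.

8 MHz, 8.5 MHz, 12.8 MHz, 18.1 MHz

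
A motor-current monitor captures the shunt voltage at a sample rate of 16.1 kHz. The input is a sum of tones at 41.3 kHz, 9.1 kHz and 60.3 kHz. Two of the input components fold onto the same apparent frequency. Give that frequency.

7 kHz

fs/2 = 8.05 kHz.
41.3 kHz mod fs = 9.1 kHz.
9.1 kHz > fs/2 = 8.05 kHz, folds to fs − 9.1 kHz = 7 kHz.
9.1 kHz > fs/2 = 8.05 kHz, folds to fs − 9.1 kHz = 7 kHz.
60.3 kHz mod fs = 12 kHz.
12 kHz > fs/2 = 8.05 kHz, folds to fs − 12 kHz = 4.1 kHz.
9.1 kHz and 41.3 kHz both map to 7 kHz.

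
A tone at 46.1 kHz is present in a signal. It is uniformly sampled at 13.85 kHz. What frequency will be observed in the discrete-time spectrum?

4.55 kHz

46.1 kHz mod fs = 4.55 kHz.
4.55 kHz ≤ fs/2 = 6.925 kHz, appears at 4.55 kHz.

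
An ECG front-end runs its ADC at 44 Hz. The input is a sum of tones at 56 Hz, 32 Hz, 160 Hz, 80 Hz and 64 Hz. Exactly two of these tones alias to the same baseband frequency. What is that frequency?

12 Hz

fs/2 = 22 Hz.
56 Hz mod fs = 12 Hz.
12 Hz ≤ fs/2 = 22 Hz, appears at 12 Hz.
32 Hz > fs/2 = 22 Hz, folds to fs − 32 Hz = 12 Hz.
160 Hz mod fs = 28 Hz.
28 Hz > fs/2 = 22 Hz, folds to fs − 28 Hz = 16 Hz.
80 Hz mod fs = 36 Hz.
36 Hz > fs/2 = 22 Hz, folds to fs − 36 Hz = 8 Hz.
64 Hz mod fs = 20 Hz.
20 Hz ≤ fs/2 = 22 Hz, appears at 20 Hz.
32 Hz and 56 Hz both map to 12 Hz.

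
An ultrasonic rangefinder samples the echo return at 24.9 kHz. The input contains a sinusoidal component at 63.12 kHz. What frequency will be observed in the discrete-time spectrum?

63.12 kHz mod fs = 13.32 kHz.
13.32 kHz > fs/2 = 12.45 kHz, folds to fs − 13.32 kHz = 11.58 kHz.

11.58 kHz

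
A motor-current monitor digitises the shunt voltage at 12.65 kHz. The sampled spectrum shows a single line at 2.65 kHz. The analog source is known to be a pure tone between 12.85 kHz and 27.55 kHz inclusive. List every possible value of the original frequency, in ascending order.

Frequencies that alias to 2.65 kHz are k·fs ± 2.65 kHz for integer k ≥ 0.
k=0: 2.65 kHz.
k=1: 10 kHz, 15.3 kHz.
k=2: 22.65 kHz, 27.95 kHz.
k=3: 35.3 kHz, 40.6 kHz.
Within [12.85 kHz, 27.55 kHz]: 15.3 kHz, 22.65 kHz.

15.3 kHz, 22.65 kHz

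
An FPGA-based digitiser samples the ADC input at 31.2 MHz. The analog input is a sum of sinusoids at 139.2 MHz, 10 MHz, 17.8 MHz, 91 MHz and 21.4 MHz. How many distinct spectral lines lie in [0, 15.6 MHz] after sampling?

5

fs/2 = 15.6 MHz.
139.2 MHz mod fs = 14.4 MHz.
14.4 MHz ≤ fs/2 = 15.6 MHz, appears at 14.4 MHz.
10 MHz ≤ fs/2 = 15.6 MHz, passes unchanged.
17.8 MHz > fs/2 = 15.6 MHz, folds to fs − 17.8 MHz = 13.4 MHz.
91 MHz mod fs = 28.6 MHz.
28.6 MHz > fs/2 = 15.6 MHz, folds to fs − 28.6 MHz = 2.6 MHz.
21.4 MHz > fs/2 = 15.6 MHz, folds to fs − 21.4 MHz = 9.8 MHz.
Distinct values: {2.6 MHz, 9.8 MHz, 10 MHz, 13.4 MHz, 14.4 MHz} → 5.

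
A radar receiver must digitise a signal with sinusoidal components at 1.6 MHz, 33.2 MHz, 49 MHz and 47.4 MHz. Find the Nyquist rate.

98 MHz

Highest-frequency component: 49 MHz.
Nyquist rate = 2 × 49 MHz = 98 MHz.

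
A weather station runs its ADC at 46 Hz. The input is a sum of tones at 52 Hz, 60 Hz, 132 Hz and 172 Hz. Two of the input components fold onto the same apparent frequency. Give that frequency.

6 Hz

fs/2 = 23 Hz.
52 Hz mod fs = 6 Hz.
6 Hz ≤ fs/2 = 23 Hz, appears at 6 Hz.
60 Hz mod fs = 14 Hz.
14 Hz ≤ fs/2 = 23 Hz, appears at 14 Hz.
132 Hz mod fs = 40 Hz.
40 Hz > fs/2 = 23 Hz, folds to fs − 40 Hz = 6 Hz.
172 Hz mod fs = 34 Hz.
34 Hz > fs/2 = 23 Hz, folds to fs − 34 Hz = 12 Hz.
52 Hz and 132 Hz both map to 6 Hz.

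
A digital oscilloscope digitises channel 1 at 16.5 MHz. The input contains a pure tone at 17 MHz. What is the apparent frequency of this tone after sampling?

17 MHz mod fs = 0.5 MHz.
0.5 MHz ≤ fs/2 = 8.25 MHz, appears at 0.5 MHz.

0.5 MHz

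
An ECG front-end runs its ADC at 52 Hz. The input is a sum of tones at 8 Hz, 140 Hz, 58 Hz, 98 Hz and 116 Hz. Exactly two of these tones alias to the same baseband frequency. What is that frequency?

6 Hz

fs/2 = 26 Hz.
8 Hz ≤ fs/2 = 26 Hz, passes unchanged.
140 Hz mod fs = 36 Hz.
36 Hz > fs/2 = 26 Hz, folds to fs − 36 Hz = 16 Hz.
58 Hz mod fs = 6 Hz.
6 Hz ≤ fs/2 = 26 Hz, appears at 6 Hz.
98 Hz mod fs = 46 Hz.
46 Hz > fs/2 = 26 Hz, folds to fs − 46 Hz = 6 Hz.
116 Hz mod fs = 12 Hz.
12 Hz ≤ fs/2 = 26 Hz, appears at 12 Hz.
58 Hz and 98 Hz both map to 6 Hz.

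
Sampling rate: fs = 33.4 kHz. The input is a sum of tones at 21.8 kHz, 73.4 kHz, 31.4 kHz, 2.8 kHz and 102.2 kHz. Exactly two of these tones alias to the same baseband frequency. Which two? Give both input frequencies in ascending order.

fs/2 = 16.7 kHz.
21.8 kHz > fs/2 = 16.7 kHz, folds to fs − 21.8 kHz = 11.6 kHz.
73.4 kHz mod fs = 6.6 kHz.
6.6 kHz ≤ fs/2 = 16.7 kHz, appears at 6.6 kHz.
31.4 kHz > fs/2 = 16.7 kHz, folds to fs − 31.4 kHz = 2 kHz.
2.8 kHz ≤ fs/2 = 16.7 kHz, passes unchanged.
102.2 kHz mod fs = 2 kHz.
2 kHz ≤ fs/2 = 16.7 kHz, appears at 2 kHz.
31.4 kHz and 102.2 kHz both map to 2 kHz.

31.4 kHz, 102.2 kHz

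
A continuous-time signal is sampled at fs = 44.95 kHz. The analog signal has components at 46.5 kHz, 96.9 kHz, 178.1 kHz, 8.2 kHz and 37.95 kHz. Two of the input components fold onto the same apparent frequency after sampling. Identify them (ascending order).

37.95 kHz, 96.9 kHz

fs/2 = 22.475 kHz.
46.5 kHz mod fs = 1.55 kHz.
1.55 kHz ≤ fs/2 = 22.475 kHz, appears at 1.55 kHz.
96.9 kHz mod fs = 7 kHz.
7 kHz ≤ fs/2 = 22.475 kHz, appears at 7 kHz.
178.1 kHz mod fs = 43.25 kHz.
43.25 kHz > fs/2 = 22.475 kHz, folds to fs − 43.25 kHz = 1.7 kHz.
8.2 kHz ≤ fs/2 = 22.475 kHz, passes unchanged.
37.95 kHz > fs/2 = 22.475 kHz, folds to fs − 37.95 kHz = 7 kHz.
37.95 kHz and 96.9 kHz both map to 7 kHz.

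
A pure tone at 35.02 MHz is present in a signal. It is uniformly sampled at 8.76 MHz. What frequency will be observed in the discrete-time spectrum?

35.02 MHz mod fs = 8.74 MHz.
8.74 MHz > fs/2 = 4.38 MHz, folds to fs − 8.74 MHz = 0.02 MHz.

0.02 MHz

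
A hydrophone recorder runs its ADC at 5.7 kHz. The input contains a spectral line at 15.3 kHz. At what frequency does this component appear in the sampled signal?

1.8 kHz

15.3 kHz mod fs = 3.9 kHz.
3.9 kHz > fs/2 = 2.85 kHz, folds to fs − 3.9 kHz = 1.8 kHz.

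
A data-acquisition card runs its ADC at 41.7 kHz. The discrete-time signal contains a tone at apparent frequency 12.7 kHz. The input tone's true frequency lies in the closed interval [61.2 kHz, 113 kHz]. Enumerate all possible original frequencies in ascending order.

70.7 kHz, 96.1 kHz, 112.4 kHz

Frequencies that alias to 12.7 kHz are k·fs ± 12.7 kHz for integer k ≥ 0.
k=0: 12.7 kHz.
k=1: 29 kHz, 54.4 kHz.
k=2: 70.7 kHz, 96.1 kHz.
k=3: 112.4 kHz, 137.8 kHz.
k=4: 154.1 kHz, 179.5 kHz.
Within [61.2 kHz, 113 kHz]: 70.7 kHz, 96.1 kHz, 112.4 kHz.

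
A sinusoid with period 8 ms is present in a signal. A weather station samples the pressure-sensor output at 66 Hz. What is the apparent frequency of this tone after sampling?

7 Hz

T = 8 ms → f = 1/T = 125 Hz.
125 Hz mod fs = 59 Hz.
59 Hz > fs/2 = 33 Hz, folds to fs − 59 Hz = 7 Hz.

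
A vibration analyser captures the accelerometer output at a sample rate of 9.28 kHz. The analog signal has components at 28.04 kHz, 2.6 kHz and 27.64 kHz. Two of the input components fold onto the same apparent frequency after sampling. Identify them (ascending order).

27.64 kHz, 28.04 kHz

fs/2 = 4.64 kHz.
28.04 kHz mod fs = 0.2 kHz.
0.2 kHz ≤ fs/2 = 4.64 kHz, appears at 0.2 kHz.
2.6 kHz ≤ fs/2 = 4.64 kHz, passes unchanged.
27.64 kHz mod fs = 9.08 kHz.
9.08 kHz > fs/2 = 4.64 kHz, folds to fs − 9.08 kHz = 0.2 kHz.
27.64 kHz and 28.04 kHz both map to 0.2 kHz.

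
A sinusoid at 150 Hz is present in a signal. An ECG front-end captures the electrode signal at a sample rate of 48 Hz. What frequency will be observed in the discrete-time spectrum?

150 Hz mod fs = 6 Hz.
6 Hz ≤ fs/2 = 24 Hz, appears at 6 Hz.

6 Hz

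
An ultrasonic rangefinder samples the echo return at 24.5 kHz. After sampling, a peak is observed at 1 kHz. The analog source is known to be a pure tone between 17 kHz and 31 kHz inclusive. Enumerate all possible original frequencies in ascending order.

23.5 kHz, 25.5 kHz

Frequencies that alias to 1 kHz are k·fs ± 1 kHz for integer k ≥ 0.
k=0: 1 kHz.
k=1: 23.5 kHz, 25.5 kHz.
k=2: 48 kHz, 50 kHz.
Within [17 kHz, 31 kHz]: 23.5 kHz, 25.5 kHz.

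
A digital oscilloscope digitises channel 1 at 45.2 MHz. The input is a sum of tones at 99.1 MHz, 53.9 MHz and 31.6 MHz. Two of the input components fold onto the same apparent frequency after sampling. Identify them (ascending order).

53.9 MHz, 99.1 MHz

fs/2 = 22.6 MHz.
99.1 MHz mod fs = 8.7 MHz.
8.7 MHz ≤ fs/2 = 22.6 MHz, appears at 8.7 MHz.
53.9 MHz mod fs = 8.7 MHz.
8.7 MHz ≤ fs/2 = 22.6 MHz, appears at 8.7 MHz.
31.6 MHz > fs/2 = 22.6 MHz, folds to fs − 31.6 MHz = 13.6 MHz.
53.9 MHz and 99.1 MHz both map to 8.7 MHz.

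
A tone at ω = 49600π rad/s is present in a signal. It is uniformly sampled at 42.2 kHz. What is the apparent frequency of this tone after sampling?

17.4 kHz

ω = 49600π rad/s → f = ω/(2π) = 24800 Hz = 24.8 kHz.
24.8 kHz > fs/2 = 21.1 kHz, folds to fs − 24.8 kHz = 17.4 kHz.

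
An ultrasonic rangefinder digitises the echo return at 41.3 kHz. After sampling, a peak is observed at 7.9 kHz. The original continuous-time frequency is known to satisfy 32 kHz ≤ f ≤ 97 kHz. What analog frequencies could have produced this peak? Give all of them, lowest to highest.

Frequencies that alias to 7.9 kHz are k·fs ± 7.9 kHz for integer k ≥ 0.
k=0: 7.9 kHz.
k=1: 33.4 kHz, 49.2 kHz.
k=2: 74.7 kHz, 90.5 kHz.
k=3: 116 kHz, 131.8 kHz.
Within [32 kHz, 97 kHz]: 33.4 kHz, 49.2 kHz, 74.7 kHz, 90.5 kHz.

33.4 kHz, 49.2 kHz, 74.7 kHz, 90.5 kHz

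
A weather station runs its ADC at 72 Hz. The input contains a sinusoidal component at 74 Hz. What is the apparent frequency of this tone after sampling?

2 Hz

74 Hz mod fs = 2 Hz.
2 Hz ≤ fs/2 = 36 Hz, appears at 2 Hz.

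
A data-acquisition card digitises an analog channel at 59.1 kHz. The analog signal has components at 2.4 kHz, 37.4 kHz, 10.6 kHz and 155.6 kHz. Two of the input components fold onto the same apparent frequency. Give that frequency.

fs/2 = 29.55 kHz.
2.4 kHz ≤ fs/2 = 29.55 kHz, passes unchanged.
37.4 kHz > fs/2 = 29.55 kHz, folds to fs − 37.4 kHz = 21.7 kHz.
10.6 kHz ≤ fs/2 = 29.55 kHz, passes unchanged.
155.6 kHz mod fs = 37.4 kHz.
37.4 kHz > fs/2 = 29.55 kHz, folds to fs − 37.4 kHz = 21.7 kHz.
37.4 kHz and 155.6 kHz both map to 21.7 kHz.

21.7 kHz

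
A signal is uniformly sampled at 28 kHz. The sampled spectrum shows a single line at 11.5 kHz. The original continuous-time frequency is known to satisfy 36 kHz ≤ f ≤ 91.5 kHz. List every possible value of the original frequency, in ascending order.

Frequencies that alias to 11.5 kHz are k·fs ± 11.5 kHz for integer k ≥ 0.
k=0: 11.5 kHz.
k=1: 16.5 kHz, 39.5 kHz.
k=2: 44.5 kHz, 67.5 kHz.
k=3: 72.5 kHz, 95.5 kHz.
k=4: 100.5 kHz, 123.5 kHz.
Within [36 kHz, 91.5 kHz]: 39.5 kHz, 44.5 kHz, 67.5 kHz, 72.5 kHz.

39.5 kHz, 44.5 kHz, 67.5 kHz, 72.5 kHz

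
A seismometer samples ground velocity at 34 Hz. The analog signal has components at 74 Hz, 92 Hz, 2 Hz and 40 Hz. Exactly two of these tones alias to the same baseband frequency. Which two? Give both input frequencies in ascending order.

fs/2 = 17 Hz.
74 Hz mod fs = 6 Hz.
6 Hz ≤ fs/2 = 17 Hz, appears at 6 Hz.
92 Hz mod fs = 24 Hz.
24 Hz > fs/2 = 17 Hz, folds to fs − 24 Hz = 10 Hz.
2 Hz ≤ fs/2 = 17 Hz, passes unchanged.
40 Hz mod fs = 6 Hz.
6 Hz ≤ fs/2 = 17 Hz, appears at 6 Hz.
40 Hz and 74 Hz both map to 6 Hz.

40 Hz, 74 Hz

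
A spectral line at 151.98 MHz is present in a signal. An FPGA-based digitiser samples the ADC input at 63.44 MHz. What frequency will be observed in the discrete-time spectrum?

151.98 MHz mod fs = 25.1 MHz.
25.1 MHz ≤ fs/2 = 31.72 MHz, appears at 25.1 MHz.

25.1 MHz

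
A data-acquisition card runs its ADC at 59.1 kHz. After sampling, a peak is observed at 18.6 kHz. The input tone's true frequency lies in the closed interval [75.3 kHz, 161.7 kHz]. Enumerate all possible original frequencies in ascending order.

77.7 kHz, 99.6 kHz, 136.8 kHz, 158.7 kHz

Frequencies that alias to 18.6 kHz are k·fs ± 18.6 kHz for integer k ≥ 0.
k=0: 18.6 kHz.
k=1: 40.5 kHz, 77.7 kHz.
k=2: 99.6 kHz, 136.8 kHz.
k=3: 158.7 kHz, 195.9 kHz.
k=4: 217.8 kHz, 255 kHz.
Within [75.3 kHz, 161.7 kHz]: 77.7 kHz, 99.6 kHz, 136.8 kHz, 158.7 kHz.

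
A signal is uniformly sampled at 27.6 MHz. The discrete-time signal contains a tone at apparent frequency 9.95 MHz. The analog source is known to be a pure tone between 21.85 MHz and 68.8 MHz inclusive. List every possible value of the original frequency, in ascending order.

Frequencies that alias to 9.95 MHz are k·fs ± 9.95 MHz for integer k ≥ 0.
k=0: 9.95 MHz.
k=1: 17.65 MHz, 37.55 MHz.
k=2: 45.25 MHz, 65.15 MHz.
k=3: 72.85 MHz, 92.75 MHz.
Within [21.85 MHz, 68.8 MHz]: 37.55 MHz, 45.25 MHz, 65.15 MHz.

37.55 MHz, 45.25 MHz, 65.15 MHz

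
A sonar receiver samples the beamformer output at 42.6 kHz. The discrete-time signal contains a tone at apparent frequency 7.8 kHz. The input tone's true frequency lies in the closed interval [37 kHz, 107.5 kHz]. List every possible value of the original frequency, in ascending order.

Frequencies that alias to 7.8 kHz are k·fs ± 7.8 kHz for integer k ≥ 0.
k=0: 7.8 kHz.
k=1: 34.8 kHz, 50.4 kHz.
k=2: 77.4 kHz, 93 kHz.
k=3: 120 kHz, 135.6 kHz.
Within [37 kHz, 107.5 kHz]: 50.4 kHz, 77.4 kHz, 93 kHz.

50.4 kHz, 77.4 kHz, 93 kHz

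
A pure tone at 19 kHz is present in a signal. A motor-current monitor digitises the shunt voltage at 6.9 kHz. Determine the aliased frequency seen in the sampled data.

19 kHz mod fs = 5.2 kHz.
5.2 kHz > fs/2 = 3.45 kHz, folds to fs − 5.2 kHz = 1.7 kHz.

1.7 kHz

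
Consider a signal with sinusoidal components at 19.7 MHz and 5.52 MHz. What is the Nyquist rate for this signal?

39.4 MHz

Highest-frequency component: 19.7 MHz.
Nyquist rate = 2 × 19.7 MHz = 39.4 MHz.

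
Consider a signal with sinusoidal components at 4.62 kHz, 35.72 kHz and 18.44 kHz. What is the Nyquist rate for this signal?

71.44 kHz

Highest-frequency component: 35.72 kHz.
Nyquist rate = 2 × 35.72 kHz = 71.44 kHz.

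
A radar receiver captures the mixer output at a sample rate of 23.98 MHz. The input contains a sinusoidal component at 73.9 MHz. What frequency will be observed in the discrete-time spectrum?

1.96 MHz

73.9 MHz mod fs = 1.96 MHz.
1.96 MHz ≤ fs/2 = 11.99 MHz, appears at 1.96 MHz.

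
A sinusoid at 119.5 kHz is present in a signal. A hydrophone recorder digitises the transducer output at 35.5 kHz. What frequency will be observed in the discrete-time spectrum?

119.5 kHz mod fs = 13 kHz.
13 kHz ≤ fs/2 = 17.75 kHz, appears at 13 kHz.

13 kHz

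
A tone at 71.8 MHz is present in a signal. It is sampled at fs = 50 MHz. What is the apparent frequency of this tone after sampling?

71.8 MHz mod fs = 21.8 MHz.
21.8 MHz ≤ fs/2 = 25 MHz, appears at 21.8 MHz.

21.8 MHz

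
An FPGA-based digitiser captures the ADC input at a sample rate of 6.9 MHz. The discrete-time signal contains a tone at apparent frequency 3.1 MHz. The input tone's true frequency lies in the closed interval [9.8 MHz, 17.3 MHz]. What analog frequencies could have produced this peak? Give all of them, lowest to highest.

Frequencies that alias to 3.1 MHz are k·fs ± 3.1 MHz for integer k ≥ 0.
k=0: 3.1 MHz.
k=1: 3.8 MHz, 10 MHz.
k=2: 10.7 MHz, 16.9 MHz.
k=3: 17.6 MHz, 23.8 MHz.
Within [9.8 MHz, 17.3 MHz]: 10 MHz, 10.7 MHz, 16.9 MHz.

10 MHz, 10.7 MHz, 16.9 MHz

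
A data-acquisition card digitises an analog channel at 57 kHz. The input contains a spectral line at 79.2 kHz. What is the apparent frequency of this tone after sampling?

22.2 kHz

79.2 kHz mod fs = 22.2 kHz.
22.2 kHz ≤ fs/2 = 28.5 kHz, appears at 22.2 kHz.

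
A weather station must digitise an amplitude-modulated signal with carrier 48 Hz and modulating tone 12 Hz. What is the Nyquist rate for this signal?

120 Hz

AM sidebands sit at fc ± fm = 36 Hz and 60 Hz.
Highest-frequency component: 60 Hz.
Nyquist rate = 2 × 60 Hz = 120 Hz.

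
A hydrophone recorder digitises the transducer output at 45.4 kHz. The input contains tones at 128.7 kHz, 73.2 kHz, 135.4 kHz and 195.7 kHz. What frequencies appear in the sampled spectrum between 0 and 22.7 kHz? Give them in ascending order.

fs/2 = 22.7 kHz.
128.7 kHz mod fs = 37.9 kHz.
37.9 kHz > fs/2 = 22.7 kHz, folds to fs − 37.9 kHz = 7.5 kHz.
73.2 kHz mod fs = 27.8 kHz.
27.8 kHz > fs/2 = 22.7 kHz, folds to fs − 27.8 kHz = 17.6 kHz.
135.4 kHz mod fs = 44.6 kHz.
44.6 kHz > fs/2 = 22.7 kHz, folds to fs − 44.6 kHz = 0.8 kHz.
195.7 kHz mod fs = 14.1 kHz.
14.1 kHz ≤ fs/2 = 22.7 kHz, appears at 14.1 kHz.
Distinct values: {0.8 kHz, 7.5 kHz, 14.1 kHz, 17.6 kHz}.

0.8 kHz, 7.5 kHz, 14.1 kHz, 17.6 kHz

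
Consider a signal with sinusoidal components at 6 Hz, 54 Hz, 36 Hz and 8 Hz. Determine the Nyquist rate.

108 Hz

Highest-frequency component: 54 Hz.
Nyquist rate = 2 × 54 Hz = 108 Hz.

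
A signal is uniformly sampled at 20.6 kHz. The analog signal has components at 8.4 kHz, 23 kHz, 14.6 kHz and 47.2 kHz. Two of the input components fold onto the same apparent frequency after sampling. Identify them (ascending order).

14.6 kHz, 47.2 kHz

fs/2 = 10.3 kHz.
8.4 kHz ≤ fs/2 = 10.3 kHz, passes unchanged.
23 kHz mod fs = 2.4 kHz.
2.4 kHz ≤ fs/2 = 10.3 kHz, appears at 2.4 kHz.
14.6 kHz > fs/2 = 10.3 kHz, folds to fs − 14.6 kHz = 6 kHz.
47.2 kHz mod fs = 6 kHz.
6 kHz ≤ fs/2 = 10.3 kHz, appears at 6 kHz.
14.6 kHz and 47.2 kHz both map to 6 kHz.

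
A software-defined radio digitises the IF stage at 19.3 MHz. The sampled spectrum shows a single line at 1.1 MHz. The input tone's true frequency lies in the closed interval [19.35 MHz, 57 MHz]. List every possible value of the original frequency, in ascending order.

20.4 MHz, 37.5 MHz, 39.7 MHz, 56.8 MHz

Frequencies that alias to 1.1 MHz are k·fs ± 1.1 MHz for integer k ≥ 0.
k=0: 1.1 MHz.
k=1: 18.2 MHz, 20.4 MHz.
k=2: 37.5 MHz, 39.7 MHz.
k=3: 56.8 MHz, 59 MHz.
k=4: 76.1 MHz, 78.3 MHz.
Within [19.35 MHz, 57 MHz]: 20.4 MHz, 37.5 MHz, 39.7 MHz, 56.8 MHz.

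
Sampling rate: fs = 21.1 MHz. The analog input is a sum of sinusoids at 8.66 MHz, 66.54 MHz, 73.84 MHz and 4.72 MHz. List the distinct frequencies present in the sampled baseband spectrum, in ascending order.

3.24 MHz, 4.72 MHz, 8.66 MHz, 10.54 MHz

fs/2 = 10.55 MHz.
8.66 MHz ≤ fs/2 = 10.55 MHz, passes unchanged.
66.54 MHz mod fs = 3.24 MHz.
3.24 MHz ≤ fs/2 = 10.55 MHz, appears at 3.24 MHz.
73.84 MHz mod fs = 10.54 MHz.
10.54 MHz ≤ fs/2 = 10.55 MHz, appears at 10.54 MHz.
4.72 MHz ≤ fs/2 = 10.55 MHz, passes unchanged.
Distinct values: {3.24 MHz, 4.72 MHz, 8.66 MHz, 10.54 MHz}.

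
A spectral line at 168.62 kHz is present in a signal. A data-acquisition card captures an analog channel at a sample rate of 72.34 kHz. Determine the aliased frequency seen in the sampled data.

23.94 kHz

168.62 kHz mod fs = 23.94 kHz.
23.94 kHz ≤ fs/2 = 36.17 kHz, appears at 23.94 kHz.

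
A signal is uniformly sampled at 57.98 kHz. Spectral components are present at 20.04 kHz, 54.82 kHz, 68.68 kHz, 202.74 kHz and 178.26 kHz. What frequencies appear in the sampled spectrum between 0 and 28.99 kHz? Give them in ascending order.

fs/2 = 28.99 kHz.
20.04 kHz ≤ fs/2 = 28.99 kHz, passes unchanged.
54.82 kHz > fs/2 = 28.99 kHz, folds to fs − 54.82 kHz = 3.16 kHz.
68.68 kHz mod fs = 10.7 kHz.
10.7 kHz ≤ fs/2 = 28.99 kHz, appears at 10.7 kHz.
202.74 kHz mod fs = 28.8 kHz.
28.8 kHz ≤ fs/2 = 28.99 kHz, appears at 28.8 kHz.
178.26 kHz mod fs = 4.32 kHz.
4.32 kHz ≤ fs/2 = 28.99 kHz, appears at 4.32 kHz.
Distinct values: {3.16 kHz, 4.32 kHz, 10.7 kHz, 20.04 kHz, 28.8 kHz}.

3.16 kHz, 4.32 kHz, 10.7 kHz, 20.04 kHz, 28.8 kHz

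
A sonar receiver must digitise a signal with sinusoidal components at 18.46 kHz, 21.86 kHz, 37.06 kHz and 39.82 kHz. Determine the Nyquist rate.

79.64 kHz

Highest-frequency component: 39.82 kHz.
Nyquist rate = 2 × 39.82 kHz = 79.64 kHz.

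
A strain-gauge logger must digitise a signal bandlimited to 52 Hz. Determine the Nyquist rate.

Nyquist rate = 2 × 52 Hz = 104 Hz.

104 Hz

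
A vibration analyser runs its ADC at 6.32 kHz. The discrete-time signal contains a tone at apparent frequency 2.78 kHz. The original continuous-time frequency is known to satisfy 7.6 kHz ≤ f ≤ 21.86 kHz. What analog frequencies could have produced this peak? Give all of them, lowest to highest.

Frequencies that alias to 2.78 kHz are k·fs ± 2.78 kHz for integer k ≥ 0.
k=0: 2.78 kHz.
k=1: 3.54 kHz, 9.1 kHz.
k=2: 9.86 kHz, 15.42 kHz.
k=3: 16.18 kHz, 21.74 kHz.
k=4: 22.5 kHz, 28.06 kHz.
Within [7.6 kHz, 21.86 kHz]: 9.1 kHz, 9.86 kHz, 15.42 kHz, 16.18 kHz, 21.74 kHz.

9.1 kHz, 9.86 kHz, 15.42 kHz, 16.18 kHz, 21.74 kHz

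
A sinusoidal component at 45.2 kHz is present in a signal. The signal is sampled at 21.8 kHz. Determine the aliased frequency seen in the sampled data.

45.2 kHz mod fs = 1.6 kHz.
1.6 kHz ≤ fs/2 = 10.9 kHz, appears at 1.6 kHz.

1.6 kHz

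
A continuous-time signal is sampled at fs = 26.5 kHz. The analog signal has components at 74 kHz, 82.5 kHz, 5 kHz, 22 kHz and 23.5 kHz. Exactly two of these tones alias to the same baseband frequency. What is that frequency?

3 kHz

fs/2 = 13.25 kHz.
74 kHz mod fs = 21 kHz.
21 kHz > fs/2 = 13.25 kHz, folds to fs − 21 kHz = 5.5 kHz.
82.5 kHz mod fs = 3 kHz.
3 kHz ≤ fs/2 = 13.25 kHz, appears at 3 kHz.
5 kHz ≤ fs/2 = 13.25 kHz, passes unchanged.
22 kHz > fs/2 = 13.25 kHz, folds to fs − 22 kHz = 4.5 kHz.
23.5 kHz > fs/2 = 13.25 kHz, folds to fs − 23.5 kHz = 3 kHz.
23.5 kHz and 82.5 kHz both map to 3 kHz.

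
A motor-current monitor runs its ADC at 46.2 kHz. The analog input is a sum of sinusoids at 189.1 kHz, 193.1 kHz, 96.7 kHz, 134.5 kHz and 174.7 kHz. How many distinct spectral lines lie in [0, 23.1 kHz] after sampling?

fs/2 = 23.1 kHz.
189.1 kHz mod fs = 4.3 kHz.
4.3 kHz ≤ fs/2 = 23.1 kHz, appears at 4.3 kHz.
193.1 kHz mod fs = 8.3 kHz.
8.3 kHz ≤ fs/2 = 23.1 kHz, appears at 8.3 kHz.
96.7 kHz mod fs = 4.3 kHz.
4.3 kHz ≤ fs/2 = 23.1 kHz, appears at 4.3 kHz.
134.5 kHz mod fs = 42.1 kHz.
42.1 kHz > fs/2 = 23.1 kHz, folds to fs − 42.1 kHz = 4.1 kHz.
174.7 kHz mod fs = 36.1 kHz.
36.1 kHz > fs/2 = 23.1 kHz, folds to fs − 36.1 kHz = 10.1 kHz.
Distinct values: {4.1 kHz, 4.3 kHz, 8.3 kHz, 10.1 kHz} → 4.

4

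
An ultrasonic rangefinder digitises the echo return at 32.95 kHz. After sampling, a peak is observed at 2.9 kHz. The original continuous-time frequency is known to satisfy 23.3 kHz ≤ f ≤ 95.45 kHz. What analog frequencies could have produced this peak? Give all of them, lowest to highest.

Frequencies that alias to 2.9 kHz are k·fs ± 2.9 kHz for integer k ≥ 0.
k=0: 2.9 kHz.
k=1: 30.05 kHz, 35.85 kHz.
k=2: 63 kHz, 68.8 kHz.
k=3: 95.95 kHz, 101.75 kHz.
Within [23.3 kHz, 95.45 kHz]: 30.05 kHz, 35.85 kHz, 63 kHz, 68.8 kHz.

30.05 kHz, 35.85 kHz, 63 kHz, 68.8 kHz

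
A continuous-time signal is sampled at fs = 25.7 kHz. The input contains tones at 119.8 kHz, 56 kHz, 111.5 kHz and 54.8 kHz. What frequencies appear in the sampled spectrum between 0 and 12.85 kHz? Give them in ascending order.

fs/2 = 12.85 kHz.
119.8 kHz mod fs = 17 kHz.
17 kHz > fs/2 = 12.85 kHz, folds to fs − 17 kHz = 8.7 kHz.
56 kHz mod fs = 4.6 kHz.
4.6 kHz ≤ fs/2 = 12.85 kHz, appears at 4.6 kHz.
111.5 kHz mod fs = 8.7 kHz.
8.7 kHz ≤ fs/2 = 12.85 kHz, appears at 8.7 kHz.
54.8 kHz mod fs = 3.4 kHz.
3.4 kHz ≤ fs/2 = 12.85 kHz, appears at 3.4 kHz.
Distinct values: {3.4 kHz, 4.6 kHz, 8.7 kHz}.

3.4 kHz, 4.6 kHz, 8.7 kHz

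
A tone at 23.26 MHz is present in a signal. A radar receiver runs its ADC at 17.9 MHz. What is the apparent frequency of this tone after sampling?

5.36 MHz

23.26 MHz mod fs = 5.36 MHz.
5.36 MHz ≤ fs/2 = 8.95 MHz, appears at 5.36 MHz.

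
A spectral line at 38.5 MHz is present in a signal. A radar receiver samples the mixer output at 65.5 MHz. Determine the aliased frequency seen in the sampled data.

38.5 MHz > fs/2 = 32.75 MHz, folds to fs − 38.5 MHz = 27 MHz.

27 MHz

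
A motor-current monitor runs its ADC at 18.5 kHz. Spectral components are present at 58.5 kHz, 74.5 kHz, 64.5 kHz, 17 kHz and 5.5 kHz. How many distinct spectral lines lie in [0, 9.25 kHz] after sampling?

fs/2 = 9.25 kHz.
58.5 kHz mod fs = 3 kHz.
3 kHz ≤ fs/2 = 9.25 kHz, appears at 3 kHz.
74.5 kHz mod fs = 0.5 kHz.
0.5 kHz ≤ fs/2 = 9.25 kHz, appears at 0.5 kHz.
64.5 kHz mod fs = 9 kHz.
9 kHz ≤ fs/2 = 9.25 kHz, appears at 9 kHz.
17 kHz > fs/2 = 9.25 kHz, folds to fs − 17 kHz = 1.5 kHz.
5.5 kHz ≤ fs/2 = 9.25 kHz, passes unchanged.
Distinct values: {0.5 kHz, 1.5 kHz, 3 kHz, 5.5 kHz, 9 kHz} → 5.

5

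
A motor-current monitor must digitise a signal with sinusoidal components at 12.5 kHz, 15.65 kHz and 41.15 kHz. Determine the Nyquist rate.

82.3 kHz

Highest-frequency component: 41.15 kHz.
Nyquist rate = 2 × 41.15 kHz = 82.3 kHz.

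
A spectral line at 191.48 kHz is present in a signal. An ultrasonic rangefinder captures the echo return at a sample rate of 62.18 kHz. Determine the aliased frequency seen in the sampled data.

191.48 kHz mod fs = 4.94 kHz.
4.94 kHz ≤ fs/2 = 31.09 kHz, appears at 4.94 kHz.

4.94 kHz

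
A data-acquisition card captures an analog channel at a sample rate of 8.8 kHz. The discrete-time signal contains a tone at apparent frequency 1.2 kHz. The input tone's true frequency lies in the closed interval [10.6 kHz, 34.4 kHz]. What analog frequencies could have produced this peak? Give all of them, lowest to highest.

Frequencies that alias to 1.2 kHz are k·fs ± 1.2 kHz for integer k ≥ 0.
k=0: 1.2 kHz.
k=1: 7.6 kHz, 10 kHz.
k=2: 16.4 kHz, 18.8 kHz.
k=3: 25.2 kHz, 27.6 kHz.
k=4: 34 kHz, 36.4 kHz.
k=5: 42.8 kHz, 45.2 kHz.
Within [10.6 kHz, 34.4 kHz]: 16.4 kHz, 18.8 kHz, 25.2 kHz, 27.6 kHz, 34 kHz.

16.4 kHz, 18.8 kHz, 25.2 kHz, 27.6 kHz, 34 kHz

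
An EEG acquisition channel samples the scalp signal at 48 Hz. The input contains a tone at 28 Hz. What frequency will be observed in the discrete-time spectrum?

28 Hz > fs/2 = 24 Hz, folds to fs − 28 Hz = 20 Hz.

20 Hz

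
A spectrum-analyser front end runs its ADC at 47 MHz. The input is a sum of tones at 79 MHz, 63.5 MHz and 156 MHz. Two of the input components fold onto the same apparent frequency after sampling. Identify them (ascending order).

79 MHz, 156 MHz

fs/2 = 23.5 MHz.
79 MHz mod fs = 32 MHz.
32 MHz > fs/2 = 23.5 MHz, folds to fs − 32 MHz = 15 MHz.
63.5 MHz mod fs = 16.5 MHz.
16.5 MHz ≤ fs/2 = 23.5 MHz, appears at 16.5 MHz.
156 MHz mod fs = 15 MHz.
15 MHz ≤ fs/2 = 23.5 MHz, appears at 15 MHz.
79 MHz and 156 MHz both map to 15 MHz.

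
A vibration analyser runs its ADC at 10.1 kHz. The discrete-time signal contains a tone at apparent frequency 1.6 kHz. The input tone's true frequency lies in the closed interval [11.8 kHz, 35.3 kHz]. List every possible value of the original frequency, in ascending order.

18.6 kHz, 21.8 kHz, 28.7 kHz, 31.9 kHz

Frequencies that alias to 1.6 kHz are k·fs ± 1.6 kHz for integer k ≥ 0.
k=0: 1.6 kHz.
k=1: 8.5 kHz, 11.7 kHz.
k=2: 18.6 kHz, 21.8 kHz.
k=3: 28.7 kHz, 31.9 kHz.
k=4: 38.8 kHz, 42 kHz.
Within [11.8 kHz, 35.3 kHz]: 18.6 kHz, 21.8 kHz, 28.7 kHz, 31.9 kHz.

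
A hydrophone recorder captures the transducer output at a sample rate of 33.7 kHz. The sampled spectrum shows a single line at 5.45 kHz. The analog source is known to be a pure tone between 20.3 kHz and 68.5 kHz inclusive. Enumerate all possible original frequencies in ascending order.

Frequencies that alias to 5.45 kHz are k·fs ± 5.45 kHz for integer k ≥ 0.
k=0: 5.45 kHz.
k=1: 28.25 kHz, 39.15 kHz.
k=2: 61.95 kHz, 72.85 kHz.
k=3: 95.65 kHz, 106.55 kHz.
Within [20.3 kHz, 68.5 kHz]: 28.25 kHz, 39.15 kHz, 61.95 kHz.

28.25 kHz, 39.15 kHz, 61.95 kHz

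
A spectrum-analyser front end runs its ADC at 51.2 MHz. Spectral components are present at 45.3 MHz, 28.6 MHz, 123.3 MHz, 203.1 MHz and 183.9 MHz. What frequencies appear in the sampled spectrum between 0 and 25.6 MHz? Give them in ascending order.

fs/2 = 25.6 MHz.
45.3 MHz > fs/2 = 25.6 MHz, folds to fs − 45.3 MHz = 5.9 MHz.
28.6 MHz > fs/2 = 25.6 MHz, folds to fs − 28.6 MHz = 22.6 MHz.
123.3 MHz mod fs = 20.9 MHz.
20.9 MHz ≤ fs/2 = 25.6 MHz, appears at 20.9 MHz.
203.1 MHz mod fs = 49.5 MHz.
49.5 MHz > fs/2 = 25.6 MHz, folds to fs − 49.5 MHz = 1.7 MHz.
183.9 MHz mod fs = 30.3 MHz.
30.3 MHz > fs/2 = 25.6 MHz, folds to fs − 30.3 MHz = 20.9 MHz.
Distinct values: {1.7 MHz, 5.9 MHz, 20.9 MHz, 22.6 MHz}.

1.7 MHz, 5.9 MHz, 20.9 MHz, 22.6 MHz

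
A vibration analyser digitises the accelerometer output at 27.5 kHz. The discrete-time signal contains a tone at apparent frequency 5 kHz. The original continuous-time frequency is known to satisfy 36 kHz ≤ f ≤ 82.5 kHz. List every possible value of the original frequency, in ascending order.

50 kHz, 60 kHz, 77.5 kHz

Frequencies that alias to 5 kHz are k·fs ± 5 kHz for integer k ≥ 0.
k=0: 5 kHz.
k=1: 22.5 kHz, 32.5 kHz.
k=2: 50 kHz, 60 kHz.
k=3: 77.5 kHz, 87.5 kHz.
k=4: 105 kHz, 115 kHz.
Within [36 kHz, 82.5 kHz]: 50 kHz, 60 kHz, 77.5 kHz.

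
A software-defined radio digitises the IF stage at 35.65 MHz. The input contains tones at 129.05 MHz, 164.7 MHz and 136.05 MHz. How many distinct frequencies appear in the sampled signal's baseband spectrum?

2

fs/2 = 17.825 MHz.
129.05 MHz mod fs = 22.1 MHz.
22.1 MHz > fs/2 = 17.825 MHz, folds to fs − 22.1 MHz = 13.55 MHz.
164.7 MHz mod fs = 22.1 MHz.
22.1 MHz > fs/2 = 17.825 MHz, folds to fs − 22.1 MHz = 13.55 MHz.
136.05 MHz mod fs = 29.1 MHz.
29.1 MHz > fs/2 = 17.825 MHz, folds to fs − 29.1 MHz = 6.55 MHz.
Distinct values: {6.55 MHz, 13.55 MHz} → 2.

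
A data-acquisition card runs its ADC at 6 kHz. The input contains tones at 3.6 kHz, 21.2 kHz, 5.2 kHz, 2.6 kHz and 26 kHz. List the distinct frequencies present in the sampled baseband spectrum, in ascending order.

fs/2 = 3 kHz.
3.6 kHz > fs/2 = 3 kHz, folds to fs − 3.6 kHz = 2.4 kHz.
21.2 kHz mod fs = 3.2 kHz.
3.2 kHz > fs/2 = 3 kHz, folds to fs − 3.2 kHz = 2.8 kHz.
5.2 kHz > fs/2 = 3 kHz, folds to fs − 5.2 kHz = 0.8 kHz.
2.6 kHz ≤ fs/2 = 3 kHz, passes unchanged.
26 kHz mod fs = 2 kHz.
2 kHz ≤ fs/2 = 3 kHz, appears at 2 kHz.
Distinct values: {0.8 kHz, 2 kHz, 2.4 kHz, 2.6 kHz, 2.8 kHz}.

0.8 kHz, 2 kHz, 2.4 kHz, 2.6 kHz, 2.8 kHz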